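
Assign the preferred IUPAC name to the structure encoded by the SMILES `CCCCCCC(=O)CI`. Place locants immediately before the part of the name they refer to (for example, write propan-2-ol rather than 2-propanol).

The longest chain bearing the carbonyl is 8 carbons long (octane).
A ketone (C=O on an internal carbon) is the principal characteristic group, giving the suffix -one.
The numbering direction is chosen so that numbering from this end puts the carbonyl group at C-2 rather than C-7.
This places the carbonyl at C-2; an iodo group at C-1.
Putting it together: 1-iodooctan-2-one.

1-iodooctan-2-one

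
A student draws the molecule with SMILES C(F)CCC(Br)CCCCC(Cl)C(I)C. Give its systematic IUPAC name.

The parent chain contains 11 carbons (undecane).
The numbering direction is chosen so that the substituent locant set {1,4,9,10} is lower than {2,3,8,11} at the first point of difference.
This places a bromo group at C-4; a chloro group at C-9; a fluoro group at C-1; an iodo group at C-10.
Prefixes are listed alphabetically: bromo, chloro, fluoro, iodo.
Putting it together: 4-bromo-9-chloro-1-fluoro-10-iodoundecane.

4-bromo-9-chloro-1-fluoro-10-iodoundecane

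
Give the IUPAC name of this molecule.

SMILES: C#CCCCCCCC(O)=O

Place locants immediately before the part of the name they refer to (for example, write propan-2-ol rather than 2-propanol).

The longest chain bearing the –COOH group and the multiple bond is 9 carbons long (nonane).
A carboxylic acid (terminal –COOH) is the principal characteristic group, giving the suffix -oic acid.
A C≡C triple bond in the chain gives the infix -yne-.
Choose the numbering such that the carboxylic acid carbon is C-1 by definition.
With this numbering: the triple bond between C-8 and C-9.
Assembling the pieces gives non-8-ynoic acid.

non-8-ynoic acid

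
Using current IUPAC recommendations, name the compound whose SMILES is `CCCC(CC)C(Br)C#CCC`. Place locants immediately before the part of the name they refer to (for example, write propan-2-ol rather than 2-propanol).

The longest carbon chain that includes the multiple bond has 9 carbons, so the parent hydride is nonane.
The chain contains a C≡C triple bond, so the unsaturation ending is -yne.
Choose the numbering such that numbering from this end puts the triple bond at C-3 rather than C-6.
With this numbering: the triple bond between C-3 and C-4; a bromo group at C-5; an ethyl group at C-6.
The substituents are ordered alphabetically, ignoring any di-/tri- multipliers.
Assembling the pieces gives 5-bromo-6-ethylnon-3-yne.

5-bromo-6-ethylnon-3-yne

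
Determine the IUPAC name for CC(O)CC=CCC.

hept-4-en-2-ol

Counting along the main chain through the –OH group and the multiple bond gives 7 carbons: the parent is heptane.
The principal characteristic group is an alcohol (–OH), named with the suffix -ol.
There is one C=C double bond, indicated by the ending -ene.
Choose the numbering such that numbering from this end puts the hydroxyl group at C-2 rather than C-6.
That gives the hydroxyl at C-2; the double bond between C-4 and C-5.
Assembling the pieces gives hept-4-en-2-ol.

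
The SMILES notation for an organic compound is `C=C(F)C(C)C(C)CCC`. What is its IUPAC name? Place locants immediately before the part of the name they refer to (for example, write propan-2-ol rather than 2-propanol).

The longest chain bearing the multiple bond is 7 carbons long (heptane).
The chain contains a C=C double bond, so the unsaturation ending is -ene.
Choose the numbering such that numbering from this end puts the double bond at C-1 rather than C-6.
With this numbering: the double bond between C-1 and C-2; a fluoro group at C-2; methyl groups at C-3 and C-4.
Prefixes are listed alphabetically: fluoro, methyl.
Putting it together: 2-fluoro-3,4-dimethylhept-1-ene.

2-fluoro-3,4-dimethylhept-1-ene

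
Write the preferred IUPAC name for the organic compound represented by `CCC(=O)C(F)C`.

2-fluoropentan-3-one

The longest chain bearing the carbonyl is 5 carbons long (pentane).
The principal characteristic group is a ketone (C=O on an internal carbon), named with the suffix -one.
Number the chain so that the substituent locant set {2} is lower than {4} at the first point of difference.
This places the carbonyl at C-3; a fluoro group at C-2.
The name is 2-fluoropentan-3-one.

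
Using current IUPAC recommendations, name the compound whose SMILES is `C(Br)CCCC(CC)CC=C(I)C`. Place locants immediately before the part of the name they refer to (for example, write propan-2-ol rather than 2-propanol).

9-bromo-5-ethyl-2-iodonon-2-ene

Counting along the main chain through the multiple bond gives 9 carbons: the parent is nonane.
A C=C double bond in the chain gives the infix -ene-.
Choose the numbering such that numbering from this end puts the double bond at C-2 rather than C-7.
That gives the double bond between C-2 and C-3; a bromo group at C-9; an ethyl group at C-5; an iodo group at C-2.
Prefixes are listed alphabetically: bromo, ethyl, iodo.
The name is 9-bromo-5-ethyl-2-iodonon-2-ene.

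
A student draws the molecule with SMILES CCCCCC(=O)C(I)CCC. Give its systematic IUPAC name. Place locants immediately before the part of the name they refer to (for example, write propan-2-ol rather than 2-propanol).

The longest chain bearing the carbonyl is 10 carbons long (decane).
A ketone (C=O on an internal carbon) is the principal characteristic group, giving the suffix -one.
Choose the numbering such that numbering from this end puts the carbonyl group at C-5 rather than C-6.
That gives the carbonyl at C-5; an iodo group at C-4.
Putting it together: 4-iododecan-5-one.

4-iododecan-5-one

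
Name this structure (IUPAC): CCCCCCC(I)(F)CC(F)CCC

The parent chain contains 12 carbons (dodecane).
Number the chain so that the substituent locant set {4,6,6} is lower than {7,7,9} at the first point of difference.
With this numbering: fluoro groups at C-4 and C-6; an iodo group at C-6.
Substituent prefixes are cited in alphabetical order (multiplying prefixes like di-/tri- are ignored for ordering).
Putting it together: 4,6-difluoro-6-iodododecane.

4,6-difluoro-6-iodododecane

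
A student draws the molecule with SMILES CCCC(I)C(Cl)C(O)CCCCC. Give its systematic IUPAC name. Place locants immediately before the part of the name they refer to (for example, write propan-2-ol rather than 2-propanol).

5-chloro-4-iodoundecan-6-ol

The longest chain bearing the –OH group is 11 carbons long (undecane).
The principal characteristic group is an alcohol (–OH), named with the suffix -ol.
Number the chain so that the substituent locant set {4,5} is lower than {7,8} at the first point of difference.
This places the hydroxyl at C-6; a chloro group at C-5; an iodo group at C-4.
Substituent prefixes are cited in alphabetical order (multiplying prefixes like di-/tri- are ignored for ordering).
Putting it together: 5-chloro-4-iodoundecan-6-ol.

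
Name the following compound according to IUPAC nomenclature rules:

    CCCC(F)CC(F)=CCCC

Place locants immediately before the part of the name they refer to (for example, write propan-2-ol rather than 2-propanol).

5,7-difluorodec-4-ene

The longest chain bearing the multiple bond is 10 carbons long (decane).
There is one C=C double bond, indicated by the ending -ene.
The numbering direction is chosen so that numbering from this end puts the double bond at C-4 rather than C-6.
That gives the double bond between C-4 and C-5; fluoro groups at C-5 and C-7.
Assembling the pieces gives 5,7-difluorodec-4-ene.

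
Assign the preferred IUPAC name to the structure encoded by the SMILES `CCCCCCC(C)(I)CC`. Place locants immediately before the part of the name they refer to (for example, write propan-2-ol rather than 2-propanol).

The longest continuous carbon chain has 9 atoms, so the parent hydride is nonane.
The numbering direction is chosen so that the substituent locant set {3,3} is lower than {7,7} at the first point of difference.
That gives an iodo group at C-3; a methyl group at C-3.
Prefixes are listed alphabetically: iodo, methyl.
Putting it together: 3-iodo-3-methylnonane.

3-iodo-3-methylnonane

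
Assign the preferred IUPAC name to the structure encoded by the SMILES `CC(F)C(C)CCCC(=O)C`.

The longest chain bearing the carbonyl is 8 carbons long (octane).
A ketone (C=O on an internal carbon) is the principal characteristic group, giving the suffix -one.
Number the chain so that numbering from this end puts the carbonyl group at C-2 rather than C-7.
With this numbering: the carbonyl at C-2; a fluoro group at C-7; a methyl group at C-6.
Substituent prefixes are cited in alphabetical order (multiplying prefixes like di-/tri- are ignored for ordering).
Assembling the pieces gives 7-fluoro-6-methyloctan-2-one.

7-fluoro-6-methyloctan-2-one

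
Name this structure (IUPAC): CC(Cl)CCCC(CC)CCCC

2-chloro-6-ethyldecane

The parent chain contains 10 carbons (decane).
Number the chain so that the substituent locant set {2,6} is lower than {5,9} at the first point of difference.
That gives a chloro group at C-2; an ethyl group at C-6.
The substituents are ordered alphabetically, ignoring any di-/tri- multipliers.
The name is 2-chloro-6-ethyldecane.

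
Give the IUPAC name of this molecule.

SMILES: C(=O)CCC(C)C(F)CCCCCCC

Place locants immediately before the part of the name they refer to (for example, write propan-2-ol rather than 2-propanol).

The longest chain bearing the –CHO group is 12 carbons long (dodecane).
The principal characteristic group is an aldehyde (terminal –CHO), named with the suffix -al.
Choose the numbering such that the aldehyde carbon is C-1 by definition.
That gives a fluoro group at C-5; a methyl group at C-4.
The substituents are ordered alphabetically, ignoring any di-/tri- multipliers.
Assembling the pieces gives 5-fluoro-4-methyldodecanal.

5-fluoro-4-methyldodecanal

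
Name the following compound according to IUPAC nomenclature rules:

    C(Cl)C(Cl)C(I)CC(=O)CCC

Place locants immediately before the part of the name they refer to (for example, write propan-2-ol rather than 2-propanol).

The longest chain bearing the carbonyl is 8 carbons long (octane).
The highest-priority functional group is a ketone (C=O on an internal carbon), so the name ends in -one.
Choose the numbering such that numbering from this end puts the carbonyl group at C-4 rather than C-5.
This places the carbonyl at C-4; chloro groups at C-7 and C-8; an iodo group at C-6.
The substituents are ordered alphabetically, ignoring any di-/tri- multipliers.
Assembling the pieces gives 7,8-dichloro-6-iodooctan-4-one.

7,8-dichloro-6-iodooctan-4-one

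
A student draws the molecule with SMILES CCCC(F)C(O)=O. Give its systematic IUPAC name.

The longest carbon chain that includes the –COOH group has 5 carbons, so the parent hydride is pentane.
The highest-priority functional group is a carboxylic acid (terminal –COOH), so the name ends in -oic acid.
The numbering direction is chosen so that the carboxylic acid carbon is C-1 by definition.
That gives a fluoro group at C-2.
The name is 2-fluoropentanoic acid.

2-fluoropentanoic acid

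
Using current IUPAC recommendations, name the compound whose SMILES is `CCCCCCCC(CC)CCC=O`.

4-ethylundecanal

The longest chain bearing the –CHO group is 11 carbons long (undecane).
The highest-priority functional group is an aldehyde (terminal –CHO), so the name ends in -al.
The numbering direction is chosen so that the aldehyde carbon is C-1 by definition.
This places an ethyl group at C-4.
Assembling the pieces gives 4-ethylundecanal.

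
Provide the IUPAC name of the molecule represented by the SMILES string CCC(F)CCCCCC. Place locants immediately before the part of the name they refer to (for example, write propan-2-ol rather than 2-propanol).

3-fluorononane

The parent chain contains 9 carbons (nonane).
The numbering direction is chosen so that the substituent locant set {3} is lower than {7} at the first point of difference.
With this numbering: a fluoro group at C-3.
Putting it together: 3-fluorononane.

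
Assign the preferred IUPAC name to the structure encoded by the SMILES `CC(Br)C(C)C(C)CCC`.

The longest continuous carbon chain has 7 atoms, so the parent hydride is heptane.
Number the chain so that the substituent locant set {2,3,4} is lower than {4,5,6} at the first point of difference.
With this numbering: a bromo group at C-2; methyl groups at C-3 and C-4.
The substituents are ordered alphabetically, ignoring any di-/tri- multipliers.
The name is 2-bromo-3,4-dimethylheptane.

2-bromo-3,4-dimethylheptane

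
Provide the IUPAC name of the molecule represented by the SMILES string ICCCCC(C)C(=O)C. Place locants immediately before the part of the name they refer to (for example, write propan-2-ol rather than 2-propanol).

The longest carbon chain that includes the carbonyl has 7 carbons, so the parent hydride is heptane.
The highest-priority functional group is a ketone (C=O on an internal carbon), so the name ends in -one.
Choose the numbering such that numbering from this end puts the carbonyl group at C-2 rather than C-6.
With this numbering: the carbonyl at C-2; an iodo group at C-7; a methyl group at C-3.
Substituent prefixes are cited in alphabetical order (multiplying prefixes like di-/tri- are ignored for ordering).
Putting it together: 7-iodo-3-methylheptan-2-one.

7-iodo-3-methylheptan-2-one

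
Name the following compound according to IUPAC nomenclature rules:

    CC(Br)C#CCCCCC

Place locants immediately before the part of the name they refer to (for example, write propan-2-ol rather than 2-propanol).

2-bromonon-3-yne

The longest carbon chain that includes the multiple bond has 9 carbons, so the parent hydride is nonane.
The chain contains a C≡C triple bond, so the unsaturation ending is -yne.
Choose the numbering such that numbering from this end puts the triple bond at C-3 rather than C-6.
This places the triple bond between C-3 and C-4; a bromo group at C-2.
Putting it together: 2-bromonon-3-yne.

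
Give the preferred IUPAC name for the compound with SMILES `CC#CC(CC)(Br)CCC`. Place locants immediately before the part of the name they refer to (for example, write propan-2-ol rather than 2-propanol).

4-bromo-4-ethylhept-2-yne

Counting along the main chain through the multiple bond gives 7 carbons: the parent is heptane.
A C≡C triple bond in the chain gives the infix -yne-.
The numbering direction is chosen so that numbering from this end puts the triple bond at C-2 rather than C-5.
This places the triple bond between C-2 and C-3; a bromo group at C-4; an ethyl group at C-4.
Prefixes are listed alphabetically: bromo, ethyl.
Assembling the pieces gives 4-bromo-4-ethylhept-2-yne.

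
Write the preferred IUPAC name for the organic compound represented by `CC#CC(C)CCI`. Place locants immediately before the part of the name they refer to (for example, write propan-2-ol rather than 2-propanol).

The longest chain bearing the multiple bond is 6 carbons long (hexane).
The chain contains a C≡C triple bond, so the unsaturation ending is -yne.
Choose the numbering such that numbering from this end puts the triple bond at C-2 rather than C-4.
This places the triple bond between C-2 and C-3; an iodo group at C-6; a methyl group at C-4.
The substituents are ordered alphabetically, ignoring any di-/tri- multipliers.
Assembling the pieces gives 6-iodo-4-methylhex-2-yne.

6-iodo-4-methylhex-2-yne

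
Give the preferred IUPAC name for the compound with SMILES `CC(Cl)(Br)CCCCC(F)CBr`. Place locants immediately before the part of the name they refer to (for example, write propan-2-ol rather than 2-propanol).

1,7-dibromo-7-chloro-2-fluorooctane

The longest carbon chain is 8 atoms: the parent is octane.
Number the chain so that the substituent locant set {1,2,7,7} is lower than {2,2,7,8} at the first point of difference.
That gives bromo groups at C-1 and C-7; a chloro group at C-7; a fluoro group at C-2.
The substituents are ordered alphabetically, ignoring any di-/tri- multipliers.
Putting it together: 1,7-dibromo-7-chloro-2-fluorooctane.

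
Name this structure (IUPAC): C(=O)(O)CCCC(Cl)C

The longest chain bearing the –COOH group is 6 carbons long (hexane).
A carboxylic acid (terminal –COOH) is the principal characteristic group, giving the suffix -oic acid.
Number the chain so that the carboxylic acid carbon is C-1 by definition.
This places a chloro group at C-5.
The name is 5-chlorohexanoic acid.

5-chlorohexanoic acid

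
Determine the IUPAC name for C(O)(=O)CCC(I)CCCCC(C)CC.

Counting along the main chain through the –COOH group gives 11 carbons: the parent is undecane.
The highest-priority functional group is a carboxylic acid (terminal –COOH), so the name ends in -oic acid.
The numbering direction is chosen so that the carboxylic acid carbon is C-1 by definition.
This places an iodo group at C-4; a methyl group at C-9.
Prefixes are listed alphabetically: iodo, methyl.
Assembling the pieces gives 4-iodo-9-methylundecanoic acid.

4-iodo-9-methylundecanoic acid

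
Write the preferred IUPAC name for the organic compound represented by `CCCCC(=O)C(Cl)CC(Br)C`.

Counting along the main chain through the carbonyl gives 9 carbons: the parent is nonane.
The principal characteristic group is a ketone (C=O on an internal carbon), named with the suffix -one.
Choose the numbering such that the substituent locant set {2,4} is lower than {6,8} at the first point of difference.
That gives the carbonyl at C-5; a bromo group at C-2; a chloro group at C-4.
The substituents are ordered alphabetically, ignoring any di-/tri- multipliers.
Putting it together: 2-bromo-4-chlorononan-5-one.

2-bromo-4-chlorononan-5-one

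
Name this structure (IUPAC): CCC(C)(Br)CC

3-bromo-3-methylpentane

The longest carbon chain is 5 atoms: the parent is pentane.
Numbering from either end gives identical locants here.
With this numbering: a bromo group at C-3; a methyl group at C-3.
Substituent prefixes are cited in alphabetical order (multiplying prefixes like di-/tri- are ignored for ordering).
Assembling the pieces gives 3-bromo-3-methylpentane.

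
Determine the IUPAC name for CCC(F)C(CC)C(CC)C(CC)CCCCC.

4,5,6-triethyl-3-fluoroundecane

The longest continuous carbon chain has 11 atoms, so the parent hydride is undecane.
Number the chain so that the substituent locant set {3,4,5,6} is lower than {6,7,8,9} at the first point of difference.
That gives ethyl groups at C-4 and C-5 and C-6; a fluoro group at C-3.
The substituents are ordered alphabetically, ignoring any di-/tri- multipliers.
The name is 4,5,6-triethyl-3-fluoroundecane.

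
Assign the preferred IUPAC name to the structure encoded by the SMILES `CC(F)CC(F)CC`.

The parent chain contains 6 carbons (hexane).
Choose the numbering such that the substituent locant set {2,4} is lower than {3,5} at the first point of difference.
With this numbering: fluoro groups at C-2 and C-4.
Putting it together: 2,4-difluorohexane.

2,4-difluorohexane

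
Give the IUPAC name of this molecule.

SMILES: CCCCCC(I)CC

The longest continuous carbon chain has 8 atoms, so the parent hydride is octane.
Choose the numbering such that the substituent locant set {3} is lower than {6} at the first point of difference.
That gives an iodo group at C-3.
Assembling the pieces gives 3-iodooctane.

3-iodooctane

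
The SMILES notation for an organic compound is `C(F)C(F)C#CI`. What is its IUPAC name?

Counting along the main chain through the multiple bond gives 4 carbons: the parent is butane.
The chain contains a C≡C triple bond, so the unsaturation ending is -yne.
Choose the numbering such that numbering from this end puts the triple bond at C-1 rather than C-3.
With this numbering: the triple bond between C-1 and C-2; fluoro groups at C-3 and C-4; an iodo group at C-1.
Prefixes are listed alphabetically: fluoro, iodo.
Putting it together: 3,4-difluoro-1-iodobut-1-yne.

3,4-difluoro-1-iodobut-1-yne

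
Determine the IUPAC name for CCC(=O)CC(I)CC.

5-iodoheptan-3-one

The longest carbon chain that includes the carbonyl has 7 carbons, so the parent hydride is heptane.
A ketone (C=O on an internal carbon) is the principal characteristic group, giving the suffix -one.
Number the chain so that numbering from this end puts the carbonyl group at C-3 rather than C-5.
With this numbering: the carbonyl at C-3; an iodo group at C-5.
Assembling the pieces gives 5-iodoheptan-3-one.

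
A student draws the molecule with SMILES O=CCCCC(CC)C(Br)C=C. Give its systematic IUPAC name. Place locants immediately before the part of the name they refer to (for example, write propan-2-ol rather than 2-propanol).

The longest carbon chain that includes the –CHO group and the multiple bond has 8 carbons, so the parent hydride is octane.
The highest-priority functional group is an aldehyde (terminal –CHO), so the name ends in -al.
A C=C double bond in the chain gives the infix -ene-.
The numbering direction is chosen so that the aldehyde carbon is C-1 by definition.
With this numbering: the double bond between C-7 and C-8; a bromo group at C-6; an ethyl group at C-5.
The substituents are ordered alphabetically, ignoring any di-/tri- multipliers.
Putting it together: 6-bromo-5-ethyloct-7-enal.

6-bromo-5-ethyloct-7-enal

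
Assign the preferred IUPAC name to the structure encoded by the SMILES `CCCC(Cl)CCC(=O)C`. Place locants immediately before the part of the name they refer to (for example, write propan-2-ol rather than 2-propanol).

5-chlorooctan-2-one

Counting along the main chain through the carbonyl gives 8 carbons: the parent is octane.
The principal characteristic group is a ketone (C=O on an internal carbon), named with the suffix -one.
Choose the numbering such that numbering from this end puts the carbonyl group at C-2 rather than C-7.
This places the carbonyl at C-2; a chloro group at C-5.
Putting it together: 5-chlorooctan-2-one.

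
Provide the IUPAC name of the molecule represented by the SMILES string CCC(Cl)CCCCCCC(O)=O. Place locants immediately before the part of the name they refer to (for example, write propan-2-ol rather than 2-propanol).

8-chlorodecanoic acid

Counting along the main chain through the –COOH group gives 10 carbons: the parent is decane.
The principal characteristic group is a carboxylic acid (terminal –COOH), named with the suffix -oic acid.
Choose the numbering such that the carboxylic acid carbon is C-1 by definition.
That gives a chloro group at C-8.
The name is 8-chlorodecanoic acid.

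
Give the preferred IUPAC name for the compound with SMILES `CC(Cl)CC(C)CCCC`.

2-chloro-4-methyloctane

The longest carbon chain is 8 atoms: the parent is octane.
The numbering direction is chosen so that the substituent locant set {2,4} is lower than {5,7} at the first point of difference.
With this numbering: a chloro group at C-2; a methyl group at C-4.
The substituents are ordered alphabetically, ignoring any di-/tri- multipliers.
Putting it together: 2-chloro-4-methyloctane.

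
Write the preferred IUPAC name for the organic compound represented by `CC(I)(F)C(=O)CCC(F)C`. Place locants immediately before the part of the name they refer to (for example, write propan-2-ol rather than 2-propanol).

The longest chain bearing the carbonyl is 7 carbons long (heptane).
The principal characteristic group is a ketone (C=O on an internal carbon), named with the suffix -one.
Number the chain so that numbering from this end puts the carbonyl group at C-3 rather than C-5.
That gives the carbonyl at C-3; fluoro groups at C-2 and C-6; an iodo group at C-2.
Prefixes are listed alphabetically: fluoro, iodo.
Putting it together: 2,6-difluoro-2-iodoheptan-3-one.

2,6-difluoro-2-iodoheptan-3-one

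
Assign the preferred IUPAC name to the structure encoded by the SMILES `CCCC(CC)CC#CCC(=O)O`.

6-ethylnon-3-ynoic acid

The longest chain bearing the –COOH group and the multiple bond is 9 carbons long (nonane).
The highest-priority functional group is a carboxylic acid (terminal –COOH), so the name ends in -oic acid.
There is one C≡C triple bond, indicated by the ending -yne.
Choose the numbering such that the carboxylic acid carbon is C-1 by definition.
With this numbering: the triple bond between C-3 and C-4; an ethyl group at C-6.
Assembling the pieces gives 6-ethylnon-3-ynoic acid.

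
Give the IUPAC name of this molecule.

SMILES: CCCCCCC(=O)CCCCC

The longest chain bearing the carbonyl is 12 carbons long (dodecane).
The highest-priority functional group is a ketone (C=O on an internal carbon), so the name ends in -one.
Choose the numbering such that numbering from this end puts the carbonyl group at C-6 rather than C-7.
That gives the carbonyl at C-6.
Assembling the pieces gives dodecan-6-one.

dodecan-6-one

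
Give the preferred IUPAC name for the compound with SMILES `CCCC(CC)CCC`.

4-ethylheptane

The longest continuous carbon chain has 7 atoms, so the parent hydride is heptane.
Numbering from either end gives identical locants here.
This places an ethyl group at C-4.
Assembling the pieces gives 4-ethylheptane.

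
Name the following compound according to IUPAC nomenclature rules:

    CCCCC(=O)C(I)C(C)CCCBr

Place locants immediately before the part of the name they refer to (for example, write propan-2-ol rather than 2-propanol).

The longest chain bearing the carbonyl is 10 carbons long (decane).
The highest-priority functional group is a ketone (C=O on an internal carbon), so the name ends in -one.
Choose the numbering such that numbering from this end puts the carbonyl group at C-5 rather than C-6.
With this numbering: the carbonyl at C-5; a bromo group at C-10; an iodo group at C-6; a methyl group at C-7.
Prefixes are listed alphabetically: bromo, iodo, methyl.
Assembling the pieces gives 10-bromo-6-iodo-7-methyldecan-5-one.

10-bromo-6-iodo-7-methyldecan-5-one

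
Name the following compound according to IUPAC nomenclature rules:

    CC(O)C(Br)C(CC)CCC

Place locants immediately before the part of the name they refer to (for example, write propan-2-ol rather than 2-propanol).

3-bromo-4-ethylheptan-2-ol

The longest carbon chain that includes the –OH group has 7 carbons, so the parent hydride is heptane.
The highest-priority functional group is an alcohol (–OH), so the name ends in -ol.
The numbering direction is chosen so that numbering from this end puts the hydroxyl group at C-2 rather than C-6.
That gives the hydroxyl at C-2; a bromo group at C-3; an ethyl group at C-4.
Substituent prefixes are cited in alphabetical order (multiplying prefixes like di-/tri- are ignored for ordering).
The name is 3-bromo-4-ethylheptan-2-ol.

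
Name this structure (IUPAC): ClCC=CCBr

1-bromo-4-chlorobut-2-ene

Counting along the main chain through the multiple bond gives 4 carbons: the parent is butane.
The chain contains a C=C double bond, so the unsaturation ending is -ene.
Choose the numbering such that the locant sets are identical either way, so the alphabetically earlier bromo substituent takes the lower locant (1 rather than 4).
This places the double bond between C-2 and C-3; a bromo group at C-1; a chloro group at C-4.
The substituents are ordered alphabetically, ignoring any di-/tri- multipliers.
The name is 1-bromo-4-chlorobut-2-ene.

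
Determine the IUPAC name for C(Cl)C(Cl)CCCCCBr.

The parent chain contains 7 carbons (heptane).
The numbering direction is chosen so that the substituent locant set {1,2,7} is lower than {1,6,7} at the first point of difference.
This places a bromo group at C-7; chloro groups at C-1 and C-2.
Prefixes are listed alphabetically: bromo, chloro.
Putting it together: 7-bromo-1,2-dichloroheptane.

7-bromo-1,2-dichloroheptane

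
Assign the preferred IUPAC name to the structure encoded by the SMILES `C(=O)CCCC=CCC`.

The longest chain bearing the –CHO group and the multiple bond is 8 carbons long (octane).
The highest-priority functional group is an aldehyde (terminal –CHO), so the name ends in -al.
The chain contains a C=C double bond, so the unsaturation ending is -ene.
Choose the numbering such that the aldehyde carbon is C-1 by definition.
With this numbering: the double bond between C-5 and C-6.
Putting it together: oct-5-enal.

oct-5-enal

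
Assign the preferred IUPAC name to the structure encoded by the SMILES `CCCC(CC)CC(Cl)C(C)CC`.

The parent chain contains 9 carbons (nonane).
Choose the numbering such that the substituent locant set {3,4,6} is lower than {4,6,7} at the first point of difference.
That gives a chloro group at C-4; an ethyl group at C-6; a methyl group at C-3.
Prefixes are listed alphabetically: chloro, ethyl, methyl.
The name is 4-chloro-6-ethyl-3-methylnonane.

4-chloro-6-ethyl-3-methylnonane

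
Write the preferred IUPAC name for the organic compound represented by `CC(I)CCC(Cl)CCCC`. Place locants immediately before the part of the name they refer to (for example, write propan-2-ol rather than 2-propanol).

The parent chain contains 9 carbons (nonane).
The numbering direction is chosen so that the substituent locant set {2,5} is lower than {5,8} at the first point of difference.
With this numbering: a chloro group at C-5; an iodo group at C-2.
The substituents are ordered alphabetically, ignoring any di-/tri- multipliers.
The name is 5-chloro-2-iodononane.

5-chloro-2-iodononane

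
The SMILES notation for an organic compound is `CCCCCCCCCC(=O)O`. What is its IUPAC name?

decanoic acid

The longest chain bearing the –COOH group is 10 carbons long (decane).
The principal characteristic group is a carboxylic acid (terminal –COOH), named with the suffix -oic acid.
The numbering direction is chosen so that the carboxylic acid carbon is C-1 by definition.
Putting it together: decanoic acid.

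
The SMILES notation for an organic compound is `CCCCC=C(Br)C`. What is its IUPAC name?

2-bromohept-2-ene

The longest chain bearing the multiple bond is 7 carbons long (heptane).
A C=C double bond in the chain gives the infix -ene-.
Choose the numbering such that numbering from this end puts the double bond at C-2 rather than C-5.
This places the double bond between C-2 and C-3; a bromo group at C-2.
Assembling the pieces gives 2-bromohept-2-ene.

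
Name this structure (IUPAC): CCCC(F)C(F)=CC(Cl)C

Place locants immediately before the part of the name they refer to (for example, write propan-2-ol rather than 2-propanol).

The longest carbon chain that includes the multiple bond has 8 carbons, so the parent hydride is octane.
There is one C=C double bond, indicated by the ending -ene.
Choose the numbering such that numbering from this end puts the double bond at C-3 rather than C-5.
With this numbering: the double bond between C-3 and C-4; a chloro group at C-2; fluoro groups at C-4 and C-5.
Substituent prefixes are cited in alphabetical order (multiplying prefixes like di-/tri- are ignored for ordering).
The name is 2-chloro-4,5-difluorooct-3-ene.

2-chloro-4,5-difluorooct-3-ene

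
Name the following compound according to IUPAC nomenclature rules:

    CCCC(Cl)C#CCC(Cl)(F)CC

3,7-dichloro-3-fluorodec-5-yne

The longest chain bearing the multiple bond is 10 carbons long (decane).
A C≡C triple bond in the chain gives the infix -yne-.
Choose the numbering such that the substituent locant set {3,3,7} is lower than {4,8,8} at the first point of difference.
With this numbering: the triple bond between C-5 and C-6; chloro groups at C-3 and C-7; a fluoro group at C-3.
Substituent prefixes are cited in alphabetical order (multiplying prefixes like di-/tri- are ignored for ordering).
Assembling the pieces gives 3,7-dichloro-3-fluorodec-5-yne.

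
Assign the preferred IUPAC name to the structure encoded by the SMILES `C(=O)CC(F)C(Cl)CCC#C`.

The longest chain bearing the –CHO group and the multiple bond is 8 carbons long (octane).
An aldehyde (terminal –CHO) is the principal characteristic group, giving the suffix -al.
There is one C≡C triple bond, indicated by the ending -yne.
Number the chain so that the aldehyde carbon is C-1 by definition.
That gives the triple bond between C-7 and C-8; a chloro group at C-4; a fluoro group at C-3.
The substituents are ordered alphabetically, ignoring any di-/tri- multipliers.
Assembling the pieces gives 4-chloro-3-fluorooct-7-ynal.

4-chloro-3-fluorooct-7-ynal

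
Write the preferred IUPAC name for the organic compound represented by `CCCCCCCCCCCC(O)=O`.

dodecanoic acid

The longest carbon chain that includes the –COOH group has 12 carbons, so the parent hydride is dodecane.
The principal characteristic group is a carboxylic acid (terminal –COOH), named with the suffix -oic acid.
The numbering direction is chosen so that the carboxylic acid carbon is C-1 by definition.
The name is dodecanoic acid.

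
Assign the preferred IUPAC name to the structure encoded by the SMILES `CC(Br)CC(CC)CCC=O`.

The longest carbon chain that includes the –CHO group has 7 carbons, so the parent hydride is heptane.
The highest-priority functional group is an aldehyde (terminal –CHO), so the name ends in -al.
The numbering direction is chosen so that the aldehyde carbon is C-1 by definition.
That gives a bromo group at C-6; an ethyl group at C-4.
The substituents are ordered alphabetically, ignoring any di-/tri- multipliers.
The name is 6-bromo-4-ethylheptanal.

6-bromo-4-ethylheptanal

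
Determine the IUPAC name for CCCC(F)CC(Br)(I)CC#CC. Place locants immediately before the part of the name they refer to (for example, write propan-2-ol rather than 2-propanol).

5-bromo-7-fluoro-5-iododec-2-yne

The longest chain bearing the multiple bond is 10 carbons long (decane).
A C≡C triple bond in the chain gives the infix -yne-.
Choose the numbering such that numbering from this end puts the triple bond at C-2 rather than C-8.
With this numbering: the triple bond between C-2 and C-3; a bromo group at C-5; a fluoro group at C-7; an iodo group at C-5.
Prefixes are listed alphabetically: bromo, fluoro, iodo.
The name is 5-bromo-7-fluoro-5-iododec-2-yne.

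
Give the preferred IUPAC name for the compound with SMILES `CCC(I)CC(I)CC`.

The longest continuous carbon chain has 7 atoms, so the parent hydride is heptane.
Numbering from either end gives identical locants here.
This places iodo groups at C-3 and C-5.
Putting it together: 3,5-diiodoheptane.

3,5-diiodoheptane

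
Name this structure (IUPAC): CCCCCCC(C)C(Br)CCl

2-bromo-1-chloro-3-methylnonane

The longest carbon chain is 9 atoms: the parent is nonane.
Choose the numbering such that the substituent locant set {1,2,3} is lower than {7,8,9} at the first point of difference.
That gives a bromo group at C-2; a chloro group at C-1; a methyl group at C-3.
Substituent prefixes are cited in alphabetical order (multiplying prefixes like di-/tri- are ignored for ordering).
Putting it together: 2-bromo-1-chloro-3-methylnonane.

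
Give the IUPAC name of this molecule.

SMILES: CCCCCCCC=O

octanal

The longest carbon chain that includes the –CHO group has 8 carbons, so the parent hydride is octane.
An aldehyde (terminal –CHO) is the principal characteristic group, giving the suffix -al.
Number the chain so that the aldehyde carbon is C-1 by definition.
Putting it together: octanal.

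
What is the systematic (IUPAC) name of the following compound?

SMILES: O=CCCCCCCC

octanal

Counting along the main chain through the –CHO group gives 8 carbons: the parent is octane.
An aldehyde (terminal –CHO) is the principal characteristic group, giving the suffix -al.
Number the chain so that the aldehyde carbon is C-1 by definition.
Assembling the pieces gives octanal.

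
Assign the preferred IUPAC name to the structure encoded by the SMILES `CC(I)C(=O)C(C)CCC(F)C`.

7-fluoro-2-iodo-4-methyloctan-3-one

Counting along the main chain through the carbonyl gives 8 carbons: the parent is octane.
A ketone (C=O on an internal carbon) is the principal characteristic group, giving the suffix -one.
Choose the numbering such that numbering from this end puts the carbonyl group at C-3 rather than C-6.
This places the carbonyl at C-3; a fluoro group at C-7; an iodo group at C-2; a methyl group at C-4.
Prefixes are listed alphabetically: fluoro, iodo, methyl.
The name is 7-fluoro-2-iodo-4-methyloctan-3-one.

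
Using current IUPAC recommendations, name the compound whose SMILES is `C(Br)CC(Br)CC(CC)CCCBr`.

1,3,8-tribromo-5-ethyloctane

The parent chain contains 8 carbons (octane).
Number the chain so that the substituent locant set {1,3,5,8} is lower than {1,4,6,8} at the first point of difference.
That gives bromo groups at C-1 and C-3 and C-8; an ethyl group at C-5.
Substituent prefixes are cited in alphabetical order (multiplying prefixes like di-/tri- are ignored for ordering).
The name is 1,3,8-tribromo-5-ethyloctane.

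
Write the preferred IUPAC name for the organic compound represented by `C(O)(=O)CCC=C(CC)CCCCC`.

Counting along the main chain through the –COOH group and the multiple bond gives 10 carbons: the parent is decane.
The highest-priority functional group is a carboxylic acid (terminal –COOH), so the name ends in -oic acid.
A C=C double bond in the chain gives the infix -ene-.
Number the chain so that the carboxylic acid carbon is C-1 by definition.
With this numbering: the double bond between C-4 and C-5; an ethyl group at C-5.
Assembling the pieces gives 5-ethyldec-4-enoic acid.

5-ethyldec-4-enoic acid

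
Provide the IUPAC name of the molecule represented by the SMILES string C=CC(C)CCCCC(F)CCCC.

8-fluoro-3-methyldodec-1-ene

Counting along the main chain through the multiple bond gives 12 carbons: the parent is dodecane.
There is one C=C double bond, indicated by the ending -ene.
Number the chain so that numbering from this end puts the double bond at C-1 rather than C-11.
This places the double bond between C-1 and C-2; a fluoro group at C-8; a methyl group at C-3.
The substituents are ordered alphabetically, ignoring any di-/tri- multipliers.
The name is 8-fluoro-3-methyldodec-1-ene.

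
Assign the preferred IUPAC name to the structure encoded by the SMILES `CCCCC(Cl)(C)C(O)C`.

The longest chain bearing the –OH group is 7 carbons long (heptane).
The highest-priority functional group is an alcohol (–OH), so the name ends in -ol.
Number the chain so that numbering from this end puts the hydroxyl group at C-2 rather than C-6.
With this numbering: the hydroxyl at C-2; a chloro group at C-3; a methyl group at C-3.
Prefixes are listed alphabetically: chloro, methyl.
Putting it together: 3-chloro-3-methylheptan-2-ol.

3-chloro-3-methylheptan-2-ol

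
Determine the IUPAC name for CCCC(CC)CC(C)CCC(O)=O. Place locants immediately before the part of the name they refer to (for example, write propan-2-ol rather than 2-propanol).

6-ethyl-4-methylnonanoic acid

Counting along the main chain through the –COOH group gives 9 carbons: the parent is nonane.
A carboxylic acid (terminal –COOH) is the principal characteristic group, giving the suffix -oic acid.
Choose the numbering such that the carboxylic acid carbon is C-1 by definition.
With this numbering: an ethyl group at C-6; a methyl group at C-4.
Substituent prefixes are cited in alphabetical order (multiplying prefixes like di-/tri- are ignored for ordering).
The name is 6-ethyl-4-methylnonanoic acid.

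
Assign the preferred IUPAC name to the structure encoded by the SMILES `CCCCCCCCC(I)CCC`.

4-iodododecane

The longest continuous carbon chain has 12 atoms, so the parent hydride is dodecane.
Number the chain so that the substituent locant set {4} is lower than {9} at the first point of difference.
That gives an iodo group at C-4.
Assembling the pieces gives 4-iodododecane.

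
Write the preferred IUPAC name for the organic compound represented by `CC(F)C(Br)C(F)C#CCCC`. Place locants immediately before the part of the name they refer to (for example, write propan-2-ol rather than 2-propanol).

The longest chain bearing the multiple bond is 9 carbons long (nonane).
The chain contains a C≡C triple bond, so the unsaturation ending is -yne.
The numbering direction is chosen so that numbering from this end puts the triple bond at C-4 rather than C-5.
With this numbering: the triple bond between C-4 and C-5; a bromo group at C-7; fluoro groups at C-6 and C-8.
The substituents are ordered alphabetically, ignoring any di-/tri- multipliers.
Putting it together: 7-bromo-6,8-difluoronon-4-yne.

7-bromo-6,8-difluoronon-4-yne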